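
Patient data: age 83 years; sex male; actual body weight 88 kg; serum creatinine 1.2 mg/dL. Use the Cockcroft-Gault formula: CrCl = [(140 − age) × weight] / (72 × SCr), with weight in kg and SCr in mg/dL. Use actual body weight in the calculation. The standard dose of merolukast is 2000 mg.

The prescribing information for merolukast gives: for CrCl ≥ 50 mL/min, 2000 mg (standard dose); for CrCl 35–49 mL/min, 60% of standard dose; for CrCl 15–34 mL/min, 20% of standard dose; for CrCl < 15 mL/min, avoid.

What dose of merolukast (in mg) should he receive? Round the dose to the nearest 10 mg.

CrCl = (140 − 83) × 88 / (72 × 1.2) = 5016.0 / 86.40 ≈ 58.1 mL/min
CrCl ≈ 58 mL/min → bracket ≥ 50 mL/min.
100% of 2000 mg = 2000 mg

2000 mg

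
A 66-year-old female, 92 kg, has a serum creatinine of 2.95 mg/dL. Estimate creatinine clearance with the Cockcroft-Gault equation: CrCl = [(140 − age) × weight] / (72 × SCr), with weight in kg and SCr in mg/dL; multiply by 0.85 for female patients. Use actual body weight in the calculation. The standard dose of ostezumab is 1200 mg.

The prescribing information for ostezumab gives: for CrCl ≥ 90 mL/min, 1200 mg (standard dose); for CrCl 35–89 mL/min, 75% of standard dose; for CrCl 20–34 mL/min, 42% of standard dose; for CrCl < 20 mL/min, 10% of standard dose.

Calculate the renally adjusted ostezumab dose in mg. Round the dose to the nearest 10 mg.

500 mg

CrCl = (140 − 66) × 92 / (72 × 2.95) × 0.85 = 6808.0 / 212.40 × 0.85 ≈ 27.2 mL/min
CrCl ≈ 27 mL/min → bracket 20–34 mL/min.
42% of 1200 mg = 504 mg → 500 mg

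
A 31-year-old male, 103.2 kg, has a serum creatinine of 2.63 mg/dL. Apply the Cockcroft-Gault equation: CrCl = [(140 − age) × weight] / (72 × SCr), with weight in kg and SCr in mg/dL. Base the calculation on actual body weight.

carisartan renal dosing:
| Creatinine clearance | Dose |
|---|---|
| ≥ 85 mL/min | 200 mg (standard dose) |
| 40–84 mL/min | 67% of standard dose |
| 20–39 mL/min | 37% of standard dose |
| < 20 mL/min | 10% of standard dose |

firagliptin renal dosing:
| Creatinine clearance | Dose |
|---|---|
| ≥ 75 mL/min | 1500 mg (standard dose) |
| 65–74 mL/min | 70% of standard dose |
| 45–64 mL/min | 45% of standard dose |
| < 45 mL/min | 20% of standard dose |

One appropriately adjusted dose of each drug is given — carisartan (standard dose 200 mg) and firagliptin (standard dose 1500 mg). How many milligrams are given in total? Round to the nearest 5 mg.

810 mg

CrCl = (140 − 31) × 103.2 / (72 × 2.63) = 11248.8 / 189.36 ≈ 59.4 mL/min
CrCl ≈ 59 mL/min.
carisartan: 40–84 mL/min → 67% of 200 mg = 134 mg.
firagliptin: 45–64 mL/min → 45% of 1500 mg = 675 mg.
Total = 134 + 675 = 809 mg.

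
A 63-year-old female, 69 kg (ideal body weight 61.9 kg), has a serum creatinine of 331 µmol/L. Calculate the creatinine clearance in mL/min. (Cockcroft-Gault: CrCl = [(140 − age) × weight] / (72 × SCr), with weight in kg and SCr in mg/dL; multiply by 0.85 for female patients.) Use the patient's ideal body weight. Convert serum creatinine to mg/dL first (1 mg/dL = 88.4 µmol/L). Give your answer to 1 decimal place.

15.0 mL/min

SCr = 331 / 88.4 = 3.744 mg/dL
CrCl = (140 − 63) × 61.9 / (72 × 3.744) × 0.85 = 4766.3 / 269.57 × 0.85 ≈ 15.0 mL/min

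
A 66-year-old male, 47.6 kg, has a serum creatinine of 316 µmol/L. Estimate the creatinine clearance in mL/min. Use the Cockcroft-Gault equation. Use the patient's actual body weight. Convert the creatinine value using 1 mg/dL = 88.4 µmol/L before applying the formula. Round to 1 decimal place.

13.7 mL/min

SCr = 316 / 88.4 = 3.575 mg/dL
CrCl = (140 − 66) × 47.6 / (72 × 3.575) = 3522.4 / 257.40 ≈ 13.7 mL/min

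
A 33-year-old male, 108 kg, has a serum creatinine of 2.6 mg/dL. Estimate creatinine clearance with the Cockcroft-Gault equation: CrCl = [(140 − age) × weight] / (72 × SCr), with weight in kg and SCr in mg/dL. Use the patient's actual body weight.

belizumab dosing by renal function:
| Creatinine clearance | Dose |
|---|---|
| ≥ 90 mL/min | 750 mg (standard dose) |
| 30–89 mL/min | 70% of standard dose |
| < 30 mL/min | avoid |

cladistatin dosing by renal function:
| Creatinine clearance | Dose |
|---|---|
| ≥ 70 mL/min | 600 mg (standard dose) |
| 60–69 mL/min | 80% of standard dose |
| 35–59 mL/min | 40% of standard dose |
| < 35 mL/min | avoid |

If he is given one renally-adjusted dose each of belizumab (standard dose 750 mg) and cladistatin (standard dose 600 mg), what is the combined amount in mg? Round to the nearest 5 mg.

CrCl = (140 − 33) × 108 / (72 × 2.6) = 11556.0 / 187.20 ≈ 61.7 mL/min
CrCl ≈ 62 mL/min.
belizumab: 30–89 mL/min → 70% of 750 mg = 525 mg.
cladistatin: 60–69 mL/min → 80% of 600 mg = 480 mg.
Total = 525 + 480 = 1005 mg.

1005 mg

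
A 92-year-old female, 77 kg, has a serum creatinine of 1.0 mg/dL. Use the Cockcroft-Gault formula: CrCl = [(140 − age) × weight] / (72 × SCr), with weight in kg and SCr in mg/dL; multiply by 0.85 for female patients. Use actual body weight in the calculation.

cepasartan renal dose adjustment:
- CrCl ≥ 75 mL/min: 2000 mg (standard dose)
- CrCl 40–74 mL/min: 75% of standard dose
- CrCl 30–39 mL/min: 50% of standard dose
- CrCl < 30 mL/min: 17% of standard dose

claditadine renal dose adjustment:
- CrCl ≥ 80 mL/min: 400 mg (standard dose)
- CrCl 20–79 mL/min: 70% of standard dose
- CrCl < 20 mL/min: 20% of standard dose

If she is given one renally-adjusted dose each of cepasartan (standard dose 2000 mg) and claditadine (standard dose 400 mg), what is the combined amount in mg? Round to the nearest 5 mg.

1780 mg

CrCl = (140 − 92) × 77 / (72 × 1) × 0.85 = 3696.0 / 72.00 × 0.85 ≈ 43.6 mL/min
CrCl ≈ 44 mL/min.
cepasartan: 40–74 mL/min → 75% of 2000 mg = 1500 mg.
claditadine: 20–79 mL/min → 70% of 400 mg = 280 mg.
Total = 1500 + 280 = 1780 mg.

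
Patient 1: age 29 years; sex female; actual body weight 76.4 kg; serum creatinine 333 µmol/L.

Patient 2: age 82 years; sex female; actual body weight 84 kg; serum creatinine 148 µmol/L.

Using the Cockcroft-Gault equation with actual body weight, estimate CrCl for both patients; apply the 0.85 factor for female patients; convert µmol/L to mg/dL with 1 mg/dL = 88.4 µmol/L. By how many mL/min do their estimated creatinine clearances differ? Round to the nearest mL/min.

8 mL/min

Patient 1: SCr = 333 / 88.4 = 3.767 mg/dL
Patient 1: CrCl = (140 − 29) × 76.4 / (72 × 3.767) × 0.85 = 8480.4 / 271.22 × 0.85 ≈ 26.6 mL/min
Patient 2: SCr = 148 / 88.4 = 1.674 mg/dL
Patient 2: CrCl = (140 − 82) × 84 / (72 × 1.674) × 0.85 = 4872.0 / 120.53 × 0.85 ≈ 34.4 mL/min
|26.6 − 34.4| = 7.8 mL/min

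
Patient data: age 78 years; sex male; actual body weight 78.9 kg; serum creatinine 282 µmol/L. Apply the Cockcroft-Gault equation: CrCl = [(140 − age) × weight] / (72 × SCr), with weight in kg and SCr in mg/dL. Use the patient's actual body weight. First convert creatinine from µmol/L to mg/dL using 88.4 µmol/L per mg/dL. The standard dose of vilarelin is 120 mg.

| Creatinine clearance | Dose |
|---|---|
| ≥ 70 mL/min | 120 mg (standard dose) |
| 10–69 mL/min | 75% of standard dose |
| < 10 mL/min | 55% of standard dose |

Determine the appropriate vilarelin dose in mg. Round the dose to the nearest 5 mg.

90 mg

SCr = 282 / 88.4 = 3.19 mg/dL
CrCl = (140 − 78) × 78.9 / (72 × 3.19) = 4891.8 / 229.68 ≈ 21.3 mL/min
CrCl ≈ 21 mL/min → bracket 10–69 mL/min.
75% of 120 mg = 90 mg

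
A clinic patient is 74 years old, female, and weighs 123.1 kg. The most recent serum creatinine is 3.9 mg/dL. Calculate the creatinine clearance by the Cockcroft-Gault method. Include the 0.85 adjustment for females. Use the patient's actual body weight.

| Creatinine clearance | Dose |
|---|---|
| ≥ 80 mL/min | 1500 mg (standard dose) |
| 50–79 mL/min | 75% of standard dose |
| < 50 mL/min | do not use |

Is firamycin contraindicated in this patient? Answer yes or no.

CrCl = (140 − 74) × 123.1 / (72 × 3.9) × 0.85 = 8124.6 / 280.80 × 0.85 ≈ 24.6 mL/min
CrCl ≈ 25 mL/min, which is < 50 mL/min.

yes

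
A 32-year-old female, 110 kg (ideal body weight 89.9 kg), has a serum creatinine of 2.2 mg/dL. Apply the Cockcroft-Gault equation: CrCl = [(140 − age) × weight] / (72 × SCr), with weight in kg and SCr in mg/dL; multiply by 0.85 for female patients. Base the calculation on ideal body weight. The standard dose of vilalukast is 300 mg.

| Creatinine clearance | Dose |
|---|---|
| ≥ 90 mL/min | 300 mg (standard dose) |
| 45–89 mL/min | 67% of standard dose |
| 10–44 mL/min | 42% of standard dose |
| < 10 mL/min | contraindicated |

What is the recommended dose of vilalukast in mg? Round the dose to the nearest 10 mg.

CrCl = (140 − 32) × 89.9 / (72 × 2.2) × 0.85 = 9709.2 / 158.40 × 0.85 ≈ 52.1 mL/min
CrCl ≈ 52 mL/min → bracket 45–89 mL/min.
67% of 300 mg = 201 mg → 200 mg

200 mg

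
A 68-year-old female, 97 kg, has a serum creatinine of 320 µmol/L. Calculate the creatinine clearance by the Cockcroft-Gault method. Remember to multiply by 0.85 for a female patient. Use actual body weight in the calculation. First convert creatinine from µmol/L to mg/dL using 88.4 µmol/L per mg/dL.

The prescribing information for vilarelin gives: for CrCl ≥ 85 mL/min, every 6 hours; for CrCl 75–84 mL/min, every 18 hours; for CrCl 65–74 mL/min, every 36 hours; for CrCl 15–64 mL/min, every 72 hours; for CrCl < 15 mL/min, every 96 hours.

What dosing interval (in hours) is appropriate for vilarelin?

every 72 hours

SCr = 320 / 88.4 = 3.62 mg/dL
CrCl = (140 − 68) × 97 / (72 × 3.62) × 0.85 = 6984.0 / 260.64 × 0.85 ≈ 22.8 mL/min
CrCl ≈ 23 mL/min → bracket 15–64 mL/min → every 72 hours.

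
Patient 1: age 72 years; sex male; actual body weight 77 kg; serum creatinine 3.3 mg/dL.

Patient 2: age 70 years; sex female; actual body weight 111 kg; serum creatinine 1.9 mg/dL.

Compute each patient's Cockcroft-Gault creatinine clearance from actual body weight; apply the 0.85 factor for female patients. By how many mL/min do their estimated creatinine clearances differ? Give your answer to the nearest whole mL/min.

26 mL/min

Patient 1: CrCl = (140 − 72) × 77 / (72 × 3.3) = 5236.0 / 237.60 ≈ 22.0 mL/min
Patient 2: CrCl = (140 − 70) × 111 / (72 × 1.9) × 0.85 = 7770.0 / 136.80 × 0.85 ≈ 48.3 mL/min
|22.0 − 48.3| = 26.3 mL/min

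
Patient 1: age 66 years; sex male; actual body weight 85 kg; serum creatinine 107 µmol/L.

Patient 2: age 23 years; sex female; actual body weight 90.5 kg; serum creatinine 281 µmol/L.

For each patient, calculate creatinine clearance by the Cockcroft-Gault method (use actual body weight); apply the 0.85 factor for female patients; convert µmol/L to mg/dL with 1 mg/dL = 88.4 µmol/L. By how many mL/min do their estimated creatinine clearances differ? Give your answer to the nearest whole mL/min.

Patient 1: SCr = 107 / 88.4 = 1.21 mg/dL
Patient 1: CrCl = (140 − 66) × 85 / (72 × 1.21) = 6290.0 / 87.12 ≈ 72.2 mL/min
Patient 2: SCr = 281 / 88.4 = 3.179 mg/dL
Patient 2: CrCl = (140 − 23) × 90.5 / (72 × 3.179) × 0.85 = 10588.5 / 228.89 × 0.85 ≈ 39.3 mL/min
|72.2 − 39.3| = 32.9 mL/min

33 mL/min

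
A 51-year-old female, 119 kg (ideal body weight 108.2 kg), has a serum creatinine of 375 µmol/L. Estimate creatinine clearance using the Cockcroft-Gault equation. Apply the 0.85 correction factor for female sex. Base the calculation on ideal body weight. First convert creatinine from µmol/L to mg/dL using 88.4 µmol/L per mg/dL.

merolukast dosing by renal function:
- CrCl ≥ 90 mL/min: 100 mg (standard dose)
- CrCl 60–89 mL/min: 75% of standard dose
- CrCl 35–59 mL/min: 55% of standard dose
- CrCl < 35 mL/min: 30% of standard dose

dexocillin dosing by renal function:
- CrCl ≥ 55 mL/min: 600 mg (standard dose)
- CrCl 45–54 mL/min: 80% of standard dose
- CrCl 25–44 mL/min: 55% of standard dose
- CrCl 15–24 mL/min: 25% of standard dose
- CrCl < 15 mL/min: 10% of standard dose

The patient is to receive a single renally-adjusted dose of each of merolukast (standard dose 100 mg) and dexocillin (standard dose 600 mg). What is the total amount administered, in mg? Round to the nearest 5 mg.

360 mg

SCr = 375 / 88.4 = 4.242 mg/dL
CrCl = (140 − 51) × 108.2 / (72 × 4.242) × 0.85 = 9629.8 / 305.42 × 0.85 ≈ 26.8 mL/min
CrCl ≈ 27 mL/min.
merolukast: < 35 mL/min → 30% of 100 mg = 30 mg.
dexocillin: 25–44 mL/min → 55% of 600 mg = 330 mg.
Total = 30 + 330 = 360 mg.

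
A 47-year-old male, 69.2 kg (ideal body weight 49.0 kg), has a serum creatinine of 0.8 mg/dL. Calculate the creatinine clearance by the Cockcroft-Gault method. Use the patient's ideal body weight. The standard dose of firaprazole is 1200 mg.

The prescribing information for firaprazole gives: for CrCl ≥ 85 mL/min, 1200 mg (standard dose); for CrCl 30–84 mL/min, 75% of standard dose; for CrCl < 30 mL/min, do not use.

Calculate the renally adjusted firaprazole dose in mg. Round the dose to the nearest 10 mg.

CrCl = (140 − 47) × 49 / (72 × 0.8) = 4557.0 / 57.60 ≈ 79.1 mL/min
CrCl ≈ 79 mL/min → bracket 30–84 mL/min.
75% of 1200 mg = 900 mg

900 mg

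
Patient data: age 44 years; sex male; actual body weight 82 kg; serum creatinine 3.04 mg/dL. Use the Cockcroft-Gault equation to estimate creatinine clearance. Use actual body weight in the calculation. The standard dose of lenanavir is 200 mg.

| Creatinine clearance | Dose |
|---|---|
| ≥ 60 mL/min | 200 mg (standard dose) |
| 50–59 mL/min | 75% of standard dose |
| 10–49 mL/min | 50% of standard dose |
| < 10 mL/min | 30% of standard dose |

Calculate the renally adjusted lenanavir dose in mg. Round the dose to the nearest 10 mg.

100 mg

CrCl = (140 − 44) × 82 / (72 × 3.04) = 7872.0 / 218.88 ≈ 36.0 mL/min
CrCl ≈ 36 mL/min → bracket 10–49 mL/min.
50% of 200 mg = 100 mg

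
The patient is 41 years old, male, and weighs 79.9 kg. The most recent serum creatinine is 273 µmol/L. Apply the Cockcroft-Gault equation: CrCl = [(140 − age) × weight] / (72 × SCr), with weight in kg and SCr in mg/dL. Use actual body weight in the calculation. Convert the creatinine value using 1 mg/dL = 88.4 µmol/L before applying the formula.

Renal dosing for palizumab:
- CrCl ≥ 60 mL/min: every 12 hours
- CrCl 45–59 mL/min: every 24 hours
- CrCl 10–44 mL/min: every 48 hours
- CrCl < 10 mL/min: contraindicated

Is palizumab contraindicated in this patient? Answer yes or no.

no

SCr = 273 / 88.4 = 3.088 mg/dL
CrCl = (140 − 41) × 79.9 / (72 × 3.088) = 7910.1 / 222.34 ≈ 35.6 mL/min
CrCl ≈ 36 mL/min, which is ≥ 10 mL/min.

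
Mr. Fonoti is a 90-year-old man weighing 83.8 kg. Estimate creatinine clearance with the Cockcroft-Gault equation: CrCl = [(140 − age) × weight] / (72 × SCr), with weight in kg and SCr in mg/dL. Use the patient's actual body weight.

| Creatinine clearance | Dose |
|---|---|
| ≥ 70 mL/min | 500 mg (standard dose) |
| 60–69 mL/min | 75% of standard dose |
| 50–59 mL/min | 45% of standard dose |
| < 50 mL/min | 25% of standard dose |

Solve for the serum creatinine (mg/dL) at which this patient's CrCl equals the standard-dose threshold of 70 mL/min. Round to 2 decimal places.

0.83 mg/dL

Standard dose requires CrCl ≥ 70 mL/min.
Set (140 − 90) × 83.8 / (72 × SCr) = 70
SCr = (140 − 90) × 83.8 / (72 × 70) = 0.831 mg/dL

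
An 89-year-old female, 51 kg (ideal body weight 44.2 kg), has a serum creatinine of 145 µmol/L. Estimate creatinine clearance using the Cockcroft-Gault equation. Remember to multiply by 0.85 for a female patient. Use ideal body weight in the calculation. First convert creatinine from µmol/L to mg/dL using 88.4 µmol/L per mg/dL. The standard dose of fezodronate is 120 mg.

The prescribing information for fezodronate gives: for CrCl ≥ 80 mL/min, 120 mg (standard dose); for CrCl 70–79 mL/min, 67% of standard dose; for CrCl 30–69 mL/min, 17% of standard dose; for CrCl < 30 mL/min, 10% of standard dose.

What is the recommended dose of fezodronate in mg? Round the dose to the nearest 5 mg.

10 mg

SCr = 145 / 88.4 = 1.64 mg/dL
CrCl = (140 − 89) × 44.2 / (72 × 1.64) × 0.85 = 2254.2 / 118.08 × 0.85 ≈ 16.2 mL/min
CrCl ≈ 16 mL/min → bracket < 30 mL/min.
10% of 120 mg = 12 mg → 10 mg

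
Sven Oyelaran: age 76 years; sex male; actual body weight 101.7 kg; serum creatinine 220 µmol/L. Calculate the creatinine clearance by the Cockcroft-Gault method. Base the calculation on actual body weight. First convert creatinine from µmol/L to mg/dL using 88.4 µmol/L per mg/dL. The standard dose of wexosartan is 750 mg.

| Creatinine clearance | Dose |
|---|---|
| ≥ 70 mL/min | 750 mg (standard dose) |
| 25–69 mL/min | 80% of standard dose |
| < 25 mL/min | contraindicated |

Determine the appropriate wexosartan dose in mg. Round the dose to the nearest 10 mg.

600 mg

SCr = 220 / 88.4 = 2.489 mg/dL
CrCl = (140 − 76) × 101.7 / (72 × 2.489) = 6508.8 / 179.21 ≈ 36.3 mL/min
CrCl ≈ 36 mL/min → bracket 25–69 mL/min.
80% of 750 mg = 600 mg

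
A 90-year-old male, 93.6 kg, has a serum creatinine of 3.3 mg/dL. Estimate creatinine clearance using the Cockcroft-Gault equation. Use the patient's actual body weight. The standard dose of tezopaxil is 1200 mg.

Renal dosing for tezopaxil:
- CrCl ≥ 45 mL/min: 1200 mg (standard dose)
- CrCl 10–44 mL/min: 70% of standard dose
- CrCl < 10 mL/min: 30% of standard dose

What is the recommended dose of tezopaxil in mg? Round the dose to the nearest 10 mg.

840 mg

CrCl = (140 − 90) × 93.6 / (72 × 3.3) = 4680.0 / 237.60 ≈ 19.7 mL/min
CrCl ≈ 20 mL/min → bracket 10–44 mL/min.
70% of 1200 mg = 840 mg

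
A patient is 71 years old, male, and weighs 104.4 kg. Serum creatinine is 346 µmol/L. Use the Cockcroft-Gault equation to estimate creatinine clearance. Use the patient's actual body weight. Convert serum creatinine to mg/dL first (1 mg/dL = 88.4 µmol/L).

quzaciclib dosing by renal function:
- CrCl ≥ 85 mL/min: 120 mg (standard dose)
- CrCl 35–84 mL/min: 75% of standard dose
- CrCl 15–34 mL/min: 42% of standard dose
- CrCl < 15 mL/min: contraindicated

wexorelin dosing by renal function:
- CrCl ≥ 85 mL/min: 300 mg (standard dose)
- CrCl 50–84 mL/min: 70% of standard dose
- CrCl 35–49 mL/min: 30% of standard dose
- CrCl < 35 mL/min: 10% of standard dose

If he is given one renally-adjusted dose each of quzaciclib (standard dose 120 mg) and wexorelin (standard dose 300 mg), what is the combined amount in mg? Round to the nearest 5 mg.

80 mg

SCr = 346 / 88.4 = 3.914 mg/dL
CrCl = (140 − 71) × 104.4 / (72 × 3.914) = 7203.6 / 281.81 ≈ 25.6 mL/min
CrCl ≈ 26 mL/min.
quzaciclib: 15–34 mL/min → 42% of 120 mg = 50.4 mg.
wexorelin: < 35 mL/min → 10% of 300 mg = 30 mg.
Total = 50.4 + 30 = 80.4 mg.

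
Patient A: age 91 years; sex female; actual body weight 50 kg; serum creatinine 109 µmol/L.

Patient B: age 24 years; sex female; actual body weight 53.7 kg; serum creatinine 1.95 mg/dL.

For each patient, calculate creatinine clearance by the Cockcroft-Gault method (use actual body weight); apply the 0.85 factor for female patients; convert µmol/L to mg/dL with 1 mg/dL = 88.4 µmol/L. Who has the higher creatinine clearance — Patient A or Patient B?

Patient A: SCr = 109 / 88.4 = 1.233 mg/dL
Patient A: CrCl = (140 − 91) × 50 / (72 × 1.233) × 0.85 = 2450.0 / 88.78 × 0.85 ≈ 23.5 mL/min
Patient B: CrCl = (140 − 24) × 53.7 / (72 × 1.95) × 0.85 = 6229.2 / 140.40 × 0.85 ≈ 37.7 mL/min
23.5 vs 37.7 mL/min → Patient B is higher.

Patient B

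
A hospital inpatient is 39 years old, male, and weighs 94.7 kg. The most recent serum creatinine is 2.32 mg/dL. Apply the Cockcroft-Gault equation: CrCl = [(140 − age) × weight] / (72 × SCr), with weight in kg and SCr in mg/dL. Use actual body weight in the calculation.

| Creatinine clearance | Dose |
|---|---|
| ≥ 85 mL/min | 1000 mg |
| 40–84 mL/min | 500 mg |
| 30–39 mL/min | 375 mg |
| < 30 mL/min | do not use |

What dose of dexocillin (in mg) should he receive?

CrCl = (140 − 39) × 94.7 / (72 × 2.32) = 9564.7 / 167.04 ≈ 57.3 mL/min
CrCl ≈ 57 mL/min → bracket 40–84 mL/min.
Dose for this bracket: 500 mg.

500 mg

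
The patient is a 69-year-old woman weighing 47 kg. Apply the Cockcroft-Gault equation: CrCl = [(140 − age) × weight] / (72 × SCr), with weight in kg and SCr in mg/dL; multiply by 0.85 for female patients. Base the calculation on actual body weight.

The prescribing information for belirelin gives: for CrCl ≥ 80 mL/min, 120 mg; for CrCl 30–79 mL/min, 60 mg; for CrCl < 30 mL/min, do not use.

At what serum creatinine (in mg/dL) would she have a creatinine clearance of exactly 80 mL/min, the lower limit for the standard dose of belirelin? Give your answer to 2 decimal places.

Standard dose requires CrCl ≥ 80 mL/min.
Set (140 − 69) × 47 × 0.85 / (72 × SCr) = 80
SCr = (140 − 69) × 47 × 0.85 / (72 × 80) = 0.492 mg/dL

0.49 mg/dL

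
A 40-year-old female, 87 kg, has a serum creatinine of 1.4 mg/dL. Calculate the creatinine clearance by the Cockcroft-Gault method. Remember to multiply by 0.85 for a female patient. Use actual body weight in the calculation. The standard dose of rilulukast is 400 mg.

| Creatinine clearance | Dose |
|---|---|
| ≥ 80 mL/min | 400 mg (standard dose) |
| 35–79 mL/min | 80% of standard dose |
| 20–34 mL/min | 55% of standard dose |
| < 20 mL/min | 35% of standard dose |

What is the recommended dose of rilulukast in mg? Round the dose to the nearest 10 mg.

CrCl = (140 − 40) × 87 / (72 × 1.4) × 0.85 = 8700.0 / 100.80 × 0.85 ≈ 73.4 mL/min
CrCl ≈ 73 mL/min → bracket 35–79 mL/min.
80% of 400 mg = 320 mg

320 mg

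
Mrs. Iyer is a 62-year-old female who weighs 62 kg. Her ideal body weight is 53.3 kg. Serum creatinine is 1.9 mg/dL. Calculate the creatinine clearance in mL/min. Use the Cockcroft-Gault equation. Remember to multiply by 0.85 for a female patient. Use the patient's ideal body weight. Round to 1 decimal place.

CrCl = (140 − 62) × 53.3 / (72 × 1.9) × 0.85 = 4157.4 / 136.80 × 0.85 ≈ 25.8 mL/min

25.8 mL/min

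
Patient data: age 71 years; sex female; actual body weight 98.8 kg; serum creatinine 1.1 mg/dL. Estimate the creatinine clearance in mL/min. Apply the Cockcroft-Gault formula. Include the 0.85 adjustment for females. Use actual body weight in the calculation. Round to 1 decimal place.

73.2 mL/min

CrCl = (140 − 71) × 98.8 / (72 × 1.1) × 0.85 = 6817.2 / 79.20 × 0.85 ≈ 73.2 mL/min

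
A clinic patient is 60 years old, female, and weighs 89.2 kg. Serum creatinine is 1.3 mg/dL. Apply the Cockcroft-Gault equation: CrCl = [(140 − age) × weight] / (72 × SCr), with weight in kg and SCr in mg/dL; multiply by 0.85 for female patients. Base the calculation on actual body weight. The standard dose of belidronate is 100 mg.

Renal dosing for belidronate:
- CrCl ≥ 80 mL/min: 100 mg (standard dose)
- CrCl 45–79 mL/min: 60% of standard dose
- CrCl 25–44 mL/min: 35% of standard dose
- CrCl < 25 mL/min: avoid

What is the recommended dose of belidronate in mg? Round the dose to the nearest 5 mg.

60 mg

CrCl = (140 − 60) × 89.2 / (72 × 1.3) × 0.85 = 7136.0 / 93.60 × 0.85 ≈ 64.8 mL/min
CrCl ≈ 65 mL/min → bracket 45–79 mL/min.
60% of 100 mg = 60 mg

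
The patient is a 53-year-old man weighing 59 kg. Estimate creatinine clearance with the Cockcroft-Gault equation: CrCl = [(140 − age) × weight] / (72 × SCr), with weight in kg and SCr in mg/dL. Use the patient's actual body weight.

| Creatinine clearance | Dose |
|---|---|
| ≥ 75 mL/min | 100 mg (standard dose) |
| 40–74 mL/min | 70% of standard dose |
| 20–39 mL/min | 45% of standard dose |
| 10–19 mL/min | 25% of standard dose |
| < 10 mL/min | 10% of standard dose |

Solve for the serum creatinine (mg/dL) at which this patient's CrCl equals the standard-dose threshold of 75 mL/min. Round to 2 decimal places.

Standard dose requires CrCl ≥ 75 mL/min.
Set (140 − 53) × 59 / (72 × SCr) = 75
SCr = (140 − 53) × 59 / (72 × 75) = 0.951 mg/dL

0.95 mg/dL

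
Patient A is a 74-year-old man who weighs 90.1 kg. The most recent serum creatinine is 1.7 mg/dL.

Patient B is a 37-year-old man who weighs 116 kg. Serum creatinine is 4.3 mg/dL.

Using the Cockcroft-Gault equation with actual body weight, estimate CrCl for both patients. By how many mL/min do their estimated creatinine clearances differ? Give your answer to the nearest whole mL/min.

10 mL/min

Patient A: CrCl = (140 − 74) × 90.1 / (72 × 1.7) = 5946.6 / 122.40 ≈ 48.6 mL/min
Patient B: CrCl = (140 − 37) × 116 / (72 × 4.3) = 11948.0 / 309.60 ≈ 38.6 mL/min
|48.6 − 38.6| = 10.0 mL/min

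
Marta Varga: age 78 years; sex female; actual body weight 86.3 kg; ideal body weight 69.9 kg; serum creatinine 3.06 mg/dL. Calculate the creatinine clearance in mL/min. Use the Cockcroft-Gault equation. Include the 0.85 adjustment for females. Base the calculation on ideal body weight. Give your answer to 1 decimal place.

16.7 mL/min

CrCl = (140 − 78) × 69.9 / (72 × 3.06) × 0.85 = 4333.8 / 220.32 × 0.85 ≈ 16.7 mL/min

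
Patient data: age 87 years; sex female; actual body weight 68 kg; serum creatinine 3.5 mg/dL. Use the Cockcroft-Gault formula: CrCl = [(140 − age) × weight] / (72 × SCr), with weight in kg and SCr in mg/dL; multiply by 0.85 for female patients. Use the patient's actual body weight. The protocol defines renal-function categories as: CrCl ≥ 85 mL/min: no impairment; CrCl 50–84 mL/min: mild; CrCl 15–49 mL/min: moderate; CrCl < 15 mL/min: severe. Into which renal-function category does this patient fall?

CrCl = (140 − 87) × 68 / (72 × 3.5) × 0.85 = 3604.0 / 252.00 × 0.85 ≈ 12.2 mL/min
12 mL/min falls in the 'severe' range.

severe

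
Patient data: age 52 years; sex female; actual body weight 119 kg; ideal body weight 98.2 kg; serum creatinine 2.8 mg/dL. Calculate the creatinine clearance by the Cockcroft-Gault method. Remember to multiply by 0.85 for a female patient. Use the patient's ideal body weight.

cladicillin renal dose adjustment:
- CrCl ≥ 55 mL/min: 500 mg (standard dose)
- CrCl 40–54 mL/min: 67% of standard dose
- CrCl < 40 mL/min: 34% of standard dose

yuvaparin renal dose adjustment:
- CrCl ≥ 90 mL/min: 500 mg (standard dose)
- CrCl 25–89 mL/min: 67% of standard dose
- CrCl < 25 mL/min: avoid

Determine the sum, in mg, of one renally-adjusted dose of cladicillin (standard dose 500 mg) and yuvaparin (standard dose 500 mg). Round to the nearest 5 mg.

505 mg

CrCl = (140 − 52) × 98.2 / (72 × 2.8) × 0.85 = 8641.6 / 201.60 × 0.85 ≈ 36.4 mL/min
CrCl ≈ 36 mL/min.
cladicillin: < 40 mL/min → 34% of 500 mg = 170 mg.
yuvaparin: 25–89 mL/min → 67% of 500 mg = 335 mg.
Total = 170 + 335 = 505 mg.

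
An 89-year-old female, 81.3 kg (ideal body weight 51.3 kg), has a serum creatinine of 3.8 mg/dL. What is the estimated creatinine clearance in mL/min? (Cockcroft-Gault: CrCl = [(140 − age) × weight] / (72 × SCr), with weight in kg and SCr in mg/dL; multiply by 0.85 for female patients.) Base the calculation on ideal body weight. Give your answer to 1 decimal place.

8.1 mL/min

CrCl = (140 − 89) × 51.3 / (72 × 3.8) × 0.85 = 2616.3 / 273.60 × 0.85 ≈ 8.1 mL/min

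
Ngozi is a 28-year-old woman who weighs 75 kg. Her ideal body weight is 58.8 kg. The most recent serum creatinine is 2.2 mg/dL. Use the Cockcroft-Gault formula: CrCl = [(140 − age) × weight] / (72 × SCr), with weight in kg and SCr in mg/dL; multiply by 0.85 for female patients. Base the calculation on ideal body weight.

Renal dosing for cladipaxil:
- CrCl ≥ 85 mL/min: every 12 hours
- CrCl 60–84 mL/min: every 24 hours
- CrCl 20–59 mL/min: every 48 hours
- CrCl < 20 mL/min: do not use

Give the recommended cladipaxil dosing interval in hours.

CrCl = (140 − 28) × 58.8 / (72 × 2.2) × 0.85 = 6585.6 / 158.40 × 0.85 ≈ 35.3 mL/min
CrCl ≈ 35 mL/min → bracket 20–59 mL/min → every 48 hours.

every 48 hours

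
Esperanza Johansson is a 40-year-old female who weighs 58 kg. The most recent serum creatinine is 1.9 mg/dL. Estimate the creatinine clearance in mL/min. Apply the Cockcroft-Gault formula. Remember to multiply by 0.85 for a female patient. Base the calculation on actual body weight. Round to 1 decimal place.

36.0 mL/min

CrCl = (140 − 40) × 58 / (72 × 1.9) × 0.85 = 5800.0 / 136.80 × 0.85 ≈ 36.0 mL/min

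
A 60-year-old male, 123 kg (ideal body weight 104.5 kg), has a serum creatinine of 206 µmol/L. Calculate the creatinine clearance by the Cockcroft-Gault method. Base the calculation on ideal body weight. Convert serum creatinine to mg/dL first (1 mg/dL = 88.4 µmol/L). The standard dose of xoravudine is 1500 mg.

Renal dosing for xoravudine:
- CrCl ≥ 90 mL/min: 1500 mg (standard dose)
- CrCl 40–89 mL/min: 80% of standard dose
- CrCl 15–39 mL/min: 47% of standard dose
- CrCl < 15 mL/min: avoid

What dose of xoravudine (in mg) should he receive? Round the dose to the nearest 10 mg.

1200 mg

SCr = 206 / 88.4 = 2.33 mg/dL
CrCl = (140 − 60) × 104.5 / (72 × 2.33) = 8360.0 / 167.76 ≈ 49.8 mL/min
CrCl ≈ 50 mL/min → bracket 40–89 mL/min.
80% of 1500 mg = 1200 mg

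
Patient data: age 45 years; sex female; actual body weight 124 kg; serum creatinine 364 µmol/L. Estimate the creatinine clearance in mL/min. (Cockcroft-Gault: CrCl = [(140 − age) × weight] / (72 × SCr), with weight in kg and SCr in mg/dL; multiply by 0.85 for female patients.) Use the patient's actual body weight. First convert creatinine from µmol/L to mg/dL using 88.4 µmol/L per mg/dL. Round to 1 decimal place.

SCr = 364 / 88.4 = 4.118 mg/dL
CrCl = (140 − 45) × 124 / (72 × 4.118) × 0.85 = 11780.0 / 296.50 × 0.85 ≈ 33.8 mL/min

33.8 mL/min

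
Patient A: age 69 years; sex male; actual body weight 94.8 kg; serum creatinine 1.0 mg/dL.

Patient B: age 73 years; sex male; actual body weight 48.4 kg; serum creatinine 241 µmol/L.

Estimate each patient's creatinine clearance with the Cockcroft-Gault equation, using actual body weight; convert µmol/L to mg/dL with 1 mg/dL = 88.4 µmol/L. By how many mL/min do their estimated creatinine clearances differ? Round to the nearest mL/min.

Patient A: CrCl = (140 − 69) × 94.8 / (72 × 1) = 6730.8 / 72.00 ≈ 93.5 mL/min
Patient B: SCr = 241 / 88.4 = 2.726 mg/dL
Patient B: CrCl = (140 − 73) × 48.4 / (72 × 2.726) = 3242.8 / 196.27 ≈ 16.5 mL/min
|93.5 − 16.5| = 77.0 mL/min

77 mL/min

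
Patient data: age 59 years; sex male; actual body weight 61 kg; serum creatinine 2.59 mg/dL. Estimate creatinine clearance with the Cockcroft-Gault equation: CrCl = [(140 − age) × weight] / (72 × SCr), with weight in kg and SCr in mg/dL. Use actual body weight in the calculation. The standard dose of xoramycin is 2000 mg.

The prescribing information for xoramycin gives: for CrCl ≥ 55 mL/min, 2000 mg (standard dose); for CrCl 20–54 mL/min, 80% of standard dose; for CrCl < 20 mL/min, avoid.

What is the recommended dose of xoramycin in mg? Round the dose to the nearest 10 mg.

1600 mg

CrCl = (140 − 59) × 61 / (72 × 2.59) = 4941.0 / 186.48 ≈ 26.5 mL/min
CrCl ≈ 26 mL/min → bracket 20–54 mL/min.
80% of 2000 mg = 1600 mg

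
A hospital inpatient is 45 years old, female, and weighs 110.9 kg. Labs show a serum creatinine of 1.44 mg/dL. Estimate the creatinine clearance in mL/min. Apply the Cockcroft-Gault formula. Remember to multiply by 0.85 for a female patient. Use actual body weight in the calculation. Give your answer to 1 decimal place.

CrCl = (140 − 45) × 110.9 / (72 × 1.44) × 0.85 = 10535.5 / 103.68 × 0.85 ≈ 86.4 mL/min

86.4 mL/min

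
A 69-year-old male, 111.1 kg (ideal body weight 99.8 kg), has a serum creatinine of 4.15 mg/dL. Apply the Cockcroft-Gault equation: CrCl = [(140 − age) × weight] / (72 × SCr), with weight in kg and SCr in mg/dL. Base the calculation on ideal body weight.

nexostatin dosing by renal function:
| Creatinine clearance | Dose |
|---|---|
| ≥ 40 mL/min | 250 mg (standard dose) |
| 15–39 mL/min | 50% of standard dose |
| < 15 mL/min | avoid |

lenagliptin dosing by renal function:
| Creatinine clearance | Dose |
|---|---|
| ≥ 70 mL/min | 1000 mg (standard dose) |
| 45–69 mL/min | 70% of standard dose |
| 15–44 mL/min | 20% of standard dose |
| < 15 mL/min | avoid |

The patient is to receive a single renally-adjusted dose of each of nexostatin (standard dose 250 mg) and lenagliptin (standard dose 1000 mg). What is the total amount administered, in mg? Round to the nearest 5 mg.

CrCl = (140 − 69) × 99.8 / (72 × 4.15) = 7085.8 / 298.80 ≈ 23.7 mL/min
CrCl ≈ 24 mL/min.
nexostatin: 15–39 mL/min → 50% of 250 mg = 125 mg.
lenagliptin: 15–44 mL/min → 20% of 1000 mg = 200 mg.
Total = 125 + 200 = 325 mg.

325 mg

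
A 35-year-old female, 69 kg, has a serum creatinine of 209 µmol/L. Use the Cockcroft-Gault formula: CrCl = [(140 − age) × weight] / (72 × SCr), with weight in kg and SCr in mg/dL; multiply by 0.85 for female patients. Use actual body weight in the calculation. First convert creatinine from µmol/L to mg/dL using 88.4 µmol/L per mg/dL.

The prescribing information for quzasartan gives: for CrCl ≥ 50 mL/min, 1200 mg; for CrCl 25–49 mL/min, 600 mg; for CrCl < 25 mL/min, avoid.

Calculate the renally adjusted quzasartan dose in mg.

600 mg

SCr = 209 / 88.4 = 2.364 mg/dL
CrCl = (140 − 35) × 69 / (72 × 2.364) × 0.85 = 7245.0 / 170.21 × 0.85 ≈ 36.2 mL/min
CrCl ≈ 36 mL/min → bracket 25–49 mL/min.
Dose for this bracket: 600 mg.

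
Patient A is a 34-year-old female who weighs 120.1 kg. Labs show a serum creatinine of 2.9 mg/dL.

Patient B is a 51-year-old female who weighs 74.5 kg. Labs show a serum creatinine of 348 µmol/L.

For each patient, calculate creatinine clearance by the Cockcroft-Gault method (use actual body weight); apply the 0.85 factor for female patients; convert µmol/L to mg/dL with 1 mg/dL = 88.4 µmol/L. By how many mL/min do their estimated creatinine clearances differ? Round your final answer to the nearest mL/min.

32 mL/min

Patient A: CrCl = (140 − 34) × 120.1 / (72 × 2.9) × 0.85 = 12730.6 / 208.80 × 0.85 ≈ 51.8 mL/min
Patient B: SCr = 348 / 88.4 = 3.937 mg/dL
Patient B: CrCl = (140 − 51) × 74.5 / (72 × 3.937) × 0.85 = 6630.5 / 283.46 × 0.85 ≈ 19.9 mL/min
|51.8 − 19.9| = 31.9 mL/min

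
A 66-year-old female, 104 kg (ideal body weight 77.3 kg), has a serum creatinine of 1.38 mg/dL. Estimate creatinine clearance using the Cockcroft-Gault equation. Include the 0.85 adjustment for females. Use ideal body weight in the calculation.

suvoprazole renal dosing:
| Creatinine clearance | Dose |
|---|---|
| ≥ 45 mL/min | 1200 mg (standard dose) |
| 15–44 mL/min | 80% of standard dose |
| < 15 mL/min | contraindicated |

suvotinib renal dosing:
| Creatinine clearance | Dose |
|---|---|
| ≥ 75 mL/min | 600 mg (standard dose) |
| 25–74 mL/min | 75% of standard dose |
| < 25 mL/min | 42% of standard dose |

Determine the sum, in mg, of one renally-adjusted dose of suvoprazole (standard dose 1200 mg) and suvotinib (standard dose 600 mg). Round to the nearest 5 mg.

1650 mg

CrCl = (140 − 66) × 77.3 / (72 × 1.38) × 0.85 = 5720.2 / 99.36 × 0.85 ≈ 48.9 mL/min
CrCl ≈ 49 mL/min.
suvoprazole: ≥ 45 mL/min → 100% of 1200 mg = 1200 mg.
suvotinib: 25–74 mL/min → 75% of 600 mg = 450 mg.
Total = 1200 + 450 = 1650 mg.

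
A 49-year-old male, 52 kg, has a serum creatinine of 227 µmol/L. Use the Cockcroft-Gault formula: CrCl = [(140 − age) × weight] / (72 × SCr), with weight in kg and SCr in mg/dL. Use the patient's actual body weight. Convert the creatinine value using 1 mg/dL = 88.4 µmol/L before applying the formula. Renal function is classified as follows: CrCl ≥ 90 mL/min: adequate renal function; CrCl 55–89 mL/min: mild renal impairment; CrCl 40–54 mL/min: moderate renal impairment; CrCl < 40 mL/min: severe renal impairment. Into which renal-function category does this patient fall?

SCr = 227 / 88.4 = 2.568 mg/dL
CrCl = (140 − 49) × 52 / (72 × 2.568) = 4732.0 / 184.90 ≈ 25.6 mL/min
26 mL/min falls in the 'severe renal impairment' range.

severe renal impairment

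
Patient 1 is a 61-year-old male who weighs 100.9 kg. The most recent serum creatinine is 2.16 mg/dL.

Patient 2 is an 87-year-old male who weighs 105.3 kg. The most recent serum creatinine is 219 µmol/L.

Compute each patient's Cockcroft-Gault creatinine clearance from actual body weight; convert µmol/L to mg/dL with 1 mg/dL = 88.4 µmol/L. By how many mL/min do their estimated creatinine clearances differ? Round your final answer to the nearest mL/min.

Patient 1: CrCl = (140 − 61) × 100.9 / (72 × 2.16) = 7971.1 / 155.52 ≈ 51.3 mL/min
Patient 2: SCr = 219 / 88.4 = 2.477 mg/dL
Patient 2: CrCl = (140 − 87) × 105.3 / (72 × 2.477) = 5580.9 / 178.34 ≈ 31.3 mL/min
|51.3 − 31.3| = 20.0 mL/min

20 mL/min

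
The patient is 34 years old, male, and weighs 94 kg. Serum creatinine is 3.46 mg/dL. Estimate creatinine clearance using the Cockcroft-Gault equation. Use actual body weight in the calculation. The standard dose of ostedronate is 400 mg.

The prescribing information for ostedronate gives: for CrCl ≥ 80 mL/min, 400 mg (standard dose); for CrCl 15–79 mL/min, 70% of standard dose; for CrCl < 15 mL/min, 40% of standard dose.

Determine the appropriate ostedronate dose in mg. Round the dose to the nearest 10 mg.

280 mg

CrCl = (140 − 34) × 94 / (72 × 3.46) = 9964.0 / 249.12 ≈ 40.0 mL/min
CrCl ≈ 40 mL/min → bracket 15–79 mL/min.
70% of 400 mg = 280 mg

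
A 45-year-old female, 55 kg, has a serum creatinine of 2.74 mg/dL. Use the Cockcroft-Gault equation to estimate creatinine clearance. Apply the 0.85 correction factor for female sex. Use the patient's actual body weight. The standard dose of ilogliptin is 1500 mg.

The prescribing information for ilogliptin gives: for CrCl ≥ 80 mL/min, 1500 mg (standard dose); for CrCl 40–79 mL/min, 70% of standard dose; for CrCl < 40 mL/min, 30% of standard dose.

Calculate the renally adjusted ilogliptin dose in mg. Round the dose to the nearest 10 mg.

450 mg

CrCl = (140 − 45) × 55 / (72 × 2.74) × 0.85 = 5225.0 / 197.28 × 0.85 ≈ 22.5 mL/min
CrCl ≈ 23 mL/min → bracket < 40 mL/min.
30% of 1500 mg = 450 mg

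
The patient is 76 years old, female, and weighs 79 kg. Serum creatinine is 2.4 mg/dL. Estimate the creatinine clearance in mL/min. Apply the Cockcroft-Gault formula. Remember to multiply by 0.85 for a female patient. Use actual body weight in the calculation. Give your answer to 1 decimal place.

24.9 mL/min

CrCl = (140 − 76) × 79 / (72 × 2.4) × 0.85 = 5056.0 / 172.80 × 0.85 ≈ 24.9 mL/min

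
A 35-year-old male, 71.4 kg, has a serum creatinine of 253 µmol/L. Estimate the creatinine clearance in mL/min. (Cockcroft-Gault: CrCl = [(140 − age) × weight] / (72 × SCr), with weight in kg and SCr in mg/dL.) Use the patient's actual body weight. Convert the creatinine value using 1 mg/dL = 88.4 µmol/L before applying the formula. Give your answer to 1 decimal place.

36.4 mL/min

SCr = 253 / 88.4 = 2.862 mg/dL
CrCl = (140 − 35) × 71.4 / (72 × 2.862) = 7497.0 / 206.06 ≈ 36.4 mL/min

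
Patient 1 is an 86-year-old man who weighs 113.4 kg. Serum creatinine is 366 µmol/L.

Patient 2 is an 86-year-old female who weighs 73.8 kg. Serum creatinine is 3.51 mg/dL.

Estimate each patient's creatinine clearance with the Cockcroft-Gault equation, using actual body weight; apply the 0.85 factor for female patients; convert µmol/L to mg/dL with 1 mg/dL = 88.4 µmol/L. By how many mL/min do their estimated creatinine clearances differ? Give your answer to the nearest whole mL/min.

Patient 1: SCr = 366 / 88.4 = 4.14 mg/dL
Patient 1: CrCl = (140 − 86) × 113.4 / (72 × 4.14) = 6123.6 / 298.08 ≈ 20.5 mL/min
Patient 2: CrCl = (140 − 86) × 73.8 / (72 × 3.51) × 0.85 = 3985.2 / 252.72 × 0.85 ≈ 13.4 mL/min
|20.5 − 13.4| = 7.1 mL/min

7 mL/min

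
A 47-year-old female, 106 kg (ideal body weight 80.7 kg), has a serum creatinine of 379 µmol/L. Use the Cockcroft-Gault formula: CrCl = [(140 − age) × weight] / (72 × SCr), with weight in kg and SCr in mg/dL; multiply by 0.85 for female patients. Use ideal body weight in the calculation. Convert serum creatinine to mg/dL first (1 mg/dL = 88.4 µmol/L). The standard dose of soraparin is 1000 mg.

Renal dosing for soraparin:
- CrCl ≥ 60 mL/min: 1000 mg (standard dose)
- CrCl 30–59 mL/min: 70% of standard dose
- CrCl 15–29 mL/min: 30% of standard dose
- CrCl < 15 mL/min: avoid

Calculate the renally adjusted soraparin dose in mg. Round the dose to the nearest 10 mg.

300 mg

SCr = 379 / 88.4 = 4.287 mg/dL
CrCl = (140 − 47) × 80.7 / (72 × 4.287) × 0.85 = 7505.1 / 308.66 × 0.85 ≈ 20.7 mL/min
CrCl ≈ 21 mL/min → bracket 15–29 mL/min.
30% of 1000 mg = 300 mg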